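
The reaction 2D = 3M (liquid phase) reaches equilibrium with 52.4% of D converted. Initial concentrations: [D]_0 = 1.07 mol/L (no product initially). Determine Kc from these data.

Kc = 2.29 mol/L

Let X = conversion of D.
Concentrations: [D] = 1.07 − 1.07X; [M] = 1.6X.
At X = 0.524: [D] = 0.509, [M] = 0.841.
Kc = [M]^3 / ([D]^2) = 2.29 mol/L.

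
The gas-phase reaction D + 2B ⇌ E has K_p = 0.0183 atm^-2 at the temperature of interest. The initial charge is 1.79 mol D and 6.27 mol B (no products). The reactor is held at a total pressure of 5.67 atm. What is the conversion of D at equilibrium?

X = 0.249

Let X = conversion of D (basis 1.79 mol D); extent of reaction ξ = 1.79X.
Species balance: n_D = 1.79 − 1.79X; n_B = 6.27 − 3.58X; n_E = 1.79X.
Summing: n_T = 8.06 − 3.58X.
With p_i = (n_i/n_T)P, K_p = p_E / (p_D p_B^2).
Substituting and setting equal to 0.0183 atm^-2 gives a polynomial in X; the root in (0,1) is X = 0.249.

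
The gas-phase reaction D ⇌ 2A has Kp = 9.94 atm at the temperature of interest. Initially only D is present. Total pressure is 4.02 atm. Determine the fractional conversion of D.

Basis: 1 mol D initially; let X = conversion of D. Extent ξ = X.
Mole table: n_D = 1 − X; n_A = 2X.
n_T = Σnᵢ = 1 + X.
Mole fractions y_i = n_i/n_T; Kp = p_A^2 / (p_D) with p_i = y_i·P.
Equating to 9.94 atm and solving on 0 < X < 1: X = 0.618.

X = 0.618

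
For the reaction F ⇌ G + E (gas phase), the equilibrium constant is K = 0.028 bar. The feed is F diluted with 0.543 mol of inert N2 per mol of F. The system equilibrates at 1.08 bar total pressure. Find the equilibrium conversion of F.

X = 0.191

Take 1 mol F as basis and let X be its fractional conversion, so ξ = X.
Species balance: n_F = 1 − X; n_G = X; n_E = X; n_I = 0.543 (inert).
Total moles n_T = 1.54 + X.
With p_i = (n_i/n_T)P, K = p_G p_E / (p_F).
This yields a degree-2 equation in X; solving on (0,1), X = 0.191.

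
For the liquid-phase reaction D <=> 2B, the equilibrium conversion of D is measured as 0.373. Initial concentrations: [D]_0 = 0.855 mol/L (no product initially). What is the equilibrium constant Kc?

Let X = conversion of D.
Concentrations: [D] = 0.855 − 0.855X; [B] = 1.71X.
At X = 0.373: [D] = 0.536, [B] = 0.638.
Kc = [B]^2 / ([D]) = 0.759 mol/L.

Kc = 0.759 mol/L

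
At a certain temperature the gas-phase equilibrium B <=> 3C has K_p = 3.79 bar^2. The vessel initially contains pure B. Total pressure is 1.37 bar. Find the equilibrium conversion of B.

X = 0.530

Let X = conversion of B (basis 1 mol B); extent of reaction ξ = X.
Mole table: n_B = 1 − X; n_C = 3X.
n_T = Σnᵢ = 1 + 2X.
With p_i = (n_i/n_T)P, K_p = p_C^3 / (p_B).
Setting this equal to 3.79 bar^2 and taking the physical root (0 < X < 1) gives X = 0.530.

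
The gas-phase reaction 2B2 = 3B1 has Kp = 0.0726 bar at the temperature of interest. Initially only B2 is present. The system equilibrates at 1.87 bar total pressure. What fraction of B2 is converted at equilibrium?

X = 0.201

Let X = conversion of B2 (basis 1 mol B2); extent of reaction ξ = 0.5X.
Species balance: n_B2 = 1 − X; n_B1 = 1.5X.
Summing: n_T = 1 + 0.5X.
Mole fractions y_i = n_i/n_T; Kp = p_B1^3 / (p_B2^2) with p_i = y_i·P.
Substituting and setting equal to 0.0726 bar gives a polynomial in X; the root in (0,1) is X = 0.201.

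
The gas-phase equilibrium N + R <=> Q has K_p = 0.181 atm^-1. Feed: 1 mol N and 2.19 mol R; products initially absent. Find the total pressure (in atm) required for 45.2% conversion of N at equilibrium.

Let X = conversion of N (basis 1 mol N); extent of reaction ξ = X.
At extent ξ: n_N = 1 − X; n_R = 2.19 − X; n_Q = X.
n_T = Σnᵢ = 3.19 − X.
K_p = p_Q / (p_N p_R) with p_i = (n_i/n_T)·P.
At X = 0.452: the mole-fraction product g(X) = Π y_i^ν_i = 1.299. Since K_p = g(X)·P^{-1}, P = (g/K_p)^(1/1) = (1.299/0.181)^(1/1) = 7.18 atm.

P = 7.18 atm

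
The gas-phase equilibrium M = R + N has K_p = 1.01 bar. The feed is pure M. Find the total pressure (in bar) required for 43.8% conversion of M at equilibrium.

P = 4.25 bar

Take 1 mol M as basis and let X be its fractional conversion, so ξ = X.
Species balance: n_M = 1 − X; n_R = X; n_N = X.
n_T = Σnᵢ = 1 + X.
K_p = p_R p_N / (p_M) with p_i = (n_i/n_T)·P.
At X = 0.438: the mole-fraction product g(X) = Π y_i^ν_i = 0.2374. Since K_p = g(X)·P^{1}, P = (K_p/g)^(1/1) = (1.01/0.2374)^(1/1) = 4.25 bar.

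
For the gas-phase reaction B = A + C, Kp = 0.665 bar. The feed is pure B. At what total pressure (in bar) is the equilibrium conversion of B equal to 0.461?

Basis: 1 mol B initially; let X = conversion of B. Extent ξ = X.
Moles: n_B = 1 − X; n_A = X; n_C = X.
Total moles n_T = 1 + X.
Kp = p_A p_C / (p_B) with p_i = (n_i/n_T)·P.
At X = 0.461: the mole-fraction product g(X) = Π y_i^ν_i = 0.2699. Since Kp = g(X)·P^{1}, P = (Kp/g)^(1/1) = (0.665/0.2699)^(1/1) = 2.46 bar.

P = 2.46 bar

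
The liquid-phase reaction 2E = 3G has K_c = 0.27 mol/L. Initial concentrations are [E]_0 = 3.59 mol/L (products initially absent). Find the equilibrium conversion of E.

X = 0.235

Let X = conversion of E; extent ξ = 3.59X/2 mol/L.
Concentrations: [E] = 3.59 − 3.59X; [G] = 5.38X.
K_c = [G]^3 / ([E]^2).
Setting equal to 0.27 and solving for X on (0,1) gives X = 0.235.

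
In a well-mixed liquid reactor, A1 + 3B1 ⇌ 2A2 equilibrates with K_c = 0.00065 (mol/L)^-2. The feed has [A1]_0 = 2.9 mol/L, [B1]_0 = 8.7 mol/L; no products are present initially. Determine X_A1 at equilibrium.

Let X = conversion of A1; extent ξ = 2.9·X mol/L.
Concentrations: [A1] = 2.9 − 2.9X; [B1] = 8.7 − 8.7X; [A2] = 5.8X.
K_c = [A2]^2 / ([A1] [B1]^3).
Equating to 0.00065 (mol/L)^-2: the physical root is X = 0.142.

X = 0.142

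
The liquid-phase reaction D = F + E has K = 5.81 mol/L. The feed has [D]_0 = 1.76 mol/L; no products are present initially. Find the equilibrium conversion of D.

Let X = conversion of D; extent ξ = 1.76·X mol/L.
Concentrations: [D] = 1.76 − 1.76X; [F] = 1.76X; [E] = 1.76X.
K = [F] [E] / ([D]).
Setting equal to 5.81 and solving for X on (0,1) gives X = 0.804.

X = 0.804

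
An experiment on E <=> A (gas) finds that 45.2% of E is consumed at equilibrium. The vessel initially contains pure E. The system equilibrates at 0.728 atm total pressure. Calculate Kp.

Take 1 mol E as basis and let X be its fractional conversion, so ξ = X.
Moles: n_E = 1 − X; n_A = X.
Total moles n_T = 1 (Δν = 0, constant).
At X = 0.452: n_E = 0.548, n_A = 0.452, n_T = 1.
p_i = (n_i/n_T)·P. Kp = p_A / (p_E) = 0.825.

Kp = 0.825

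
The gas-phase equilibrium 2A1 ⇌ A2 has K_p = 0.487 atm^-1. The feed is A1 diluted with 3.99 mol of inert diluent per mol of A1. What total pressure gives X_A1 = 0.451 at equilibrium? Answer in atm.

Basis: 1 mol A1 initially; let X = conversion of A1. Extent ξ = 0.5X.
Moles: n_A1 = 1 − X; n_A2 = 0.5X; n_I = 3.99 (inert).
Total moles n_T = 4.99 − 0.5X.
K_p = p_A2 / (p_A1^2) with p_i = (n_i/n_T)·P.
At X = 0.451: the mole-fraction product g(X) = Π y_i^ν_i = 3.565. Since K_p = g(X)·P^{-1}, P = (g/K_p)^(1/1) = (3.565/0.487)^(1/1) = 7.32 atm.

P = 7.32 atm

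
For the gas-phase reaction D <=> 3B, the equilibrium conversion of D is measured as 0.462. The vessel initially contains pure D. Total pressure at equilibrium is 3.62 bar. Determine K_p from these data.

Let X = conversion of D (basis 1 mol D); extent of reaction ξ = X.
Species balance: n_D = 1 − X; n_B = 3X.
Summing: n_T = 1 + 2X.
At X = 0.462: n_D = 0.538, n_B = 1.39, n_T = 1.92.
p_i = (n_i/n_T)·P. K_p = p_B^3 / (p_D) = 17.5 bar^2.

K_p = 17.5 bar^2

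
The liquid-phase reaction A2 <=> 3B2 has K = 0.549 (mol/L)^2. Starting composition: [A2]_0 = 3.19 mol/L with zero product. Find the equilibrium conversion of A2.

X = 0.121

Let X = conversion of A2; extent ξ = 3.19·X mol/L.
Concentrations: [A2] = 3.19 − 3.19X; [B2] = 9.57X.
K = [B2]^3 / ([A2]).
Solving K = 0.549 for X ∈ (0,1): X = 0.121.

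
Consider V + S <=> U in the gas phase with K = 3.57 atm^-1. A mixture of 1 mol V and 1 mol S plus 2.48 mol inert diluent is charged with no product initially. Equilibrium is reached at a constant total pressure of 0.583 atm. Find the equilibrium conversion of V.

X = 0.266

Let X = conversion of V (basis 1 mol V); extent of reaction ξ = X.
Moles: n_V = 1 − X; n_S = 1 − X; n_U = X; n_I = 2.48 (inert).
Total moles n_T = 4.48 − X.
Mole fractions y_i = n_i/n_T; K = p_U / (p_V p_S) with p_i = y_i·P.
Setting this equal to 3.57 atm^-1 and taking the physical root (0 < X < 1) gives X = 0.266.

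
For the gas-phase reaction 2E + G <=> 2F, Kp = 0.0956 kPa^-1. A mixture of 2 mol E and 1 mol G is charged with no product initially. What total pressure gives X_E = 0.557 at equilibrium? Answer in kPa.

Basis: 2 mol E initially; let X = conversion of E. Extent ξ = X.
Mole table: n_E = 2 − 2X; n_G = 1 − X; n_F = 2X.
Total moles n_T = 3 − X.
Kp = p_F^2 / (p_E^2 p_G) with p_i = (n_i/n_T)·P.
At X = 0.557: the mole-fraction product g(X) = Π y_i^ν_i = 8.718. Since Kp = g(X)·P^{-1}, P = (g/Kp)^(1/1) = (8.718/0.0956)^(1/1) = 91.2 kPa.

P = 91.2 kPa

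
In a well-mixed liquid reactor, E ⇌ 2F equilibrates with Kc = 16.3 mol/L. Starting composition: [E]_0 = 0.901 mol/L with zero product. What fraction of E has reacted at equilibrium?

X = 0.843

Let X = conversion of E; extent ξ = 0.901·X mol/L.
Concentrations: [E] = 0.901 − 0.901X; [F] = 1.8X.
Kc = [F]^2 / ([E]).
Solving Kc = 16.3 for X ∈ (0,1): X = 0.843.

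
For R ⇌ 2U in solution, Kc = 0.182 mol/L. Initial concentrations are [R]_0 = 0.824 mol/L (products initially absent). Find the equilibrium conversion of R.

Let X = conversion of R; extent ξ = 0.824·X mol/L.
Concentrations: [R] = 0.824 − 0.824X; [U] = 1.65X.
Kc = [U]^2 / ([R]).
Solving Kc = 0.182 for X ∈ (0,1): X = 0.209.

X = 0.209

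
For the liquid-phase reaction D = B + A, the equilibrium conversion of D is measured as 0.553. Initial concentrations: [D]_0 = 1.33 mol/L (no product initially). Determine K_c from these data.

K_c = 0.91 mol/L

Let X = conversion of D.
Concentrations: [D] = 1.33 − 1.33X; [B] = 1.33X; [A] = 1.33X.
At X = 0.553: [D] = 0.595, [B] = 0.735, [A] = 0.735.
K_c = [B] [A] / ([D]) = 0.91 mol/L.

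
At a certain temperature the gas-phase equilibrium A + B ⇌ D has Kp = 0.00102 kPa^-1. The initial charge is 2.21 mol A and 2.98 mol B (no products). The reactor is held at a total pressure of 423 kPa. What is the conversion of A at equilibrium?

X = 0.188

Take 2.21 mol A as basis and let X be its fractional conversion, so ξ = 2.21X.
Species balance: n_A = 2.21 − 2.21X; n_B = 2.98 − 2.21X; n_D = 2.21X.
n_T = Σnᵢ = 5.19 − 2.21X.
y_i = n_i/n_T, p_i = y_i·P. Kp = p_D / (p_A p_B).
Setting this equal to 0.00102 kPa^-1 and taking the physical root (0 < X < 1) gives X = 0.188.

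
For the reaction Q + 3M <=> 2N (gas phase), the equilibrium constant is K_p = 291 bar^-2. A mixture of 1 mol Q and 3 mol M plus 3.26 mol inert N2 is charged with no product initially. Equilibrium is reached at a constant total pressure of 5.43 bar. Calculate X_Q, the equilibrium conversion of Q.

Take 1 mol Q as basis and let X be its fractional conversion, so ξ = X.
Mole table: n_Q = 1 − X; n_M = 3 − 3X; n_N = 2X; n_I = 3.26 (inert).
n_T = Σnᵢ = 7.26 − 2X.
With p_i = (n_i/n_T)P, K_p = p_N^2 / (p_Q p_M^3).
Setting this equal to 291 bar^-2 and taking the physical root (0 < X < 1) gives X = 0.859.

X = 0.859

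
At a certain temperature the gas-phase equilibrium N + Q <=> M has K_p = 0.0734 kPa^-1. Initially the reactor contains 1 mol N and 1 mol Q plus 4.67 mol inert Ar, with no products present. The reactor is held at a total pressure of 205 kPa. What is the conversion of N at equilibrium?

Take 1 mol N as basis and let X be its fractional conversion, so ξ = X.
At extent ξ: n_N = 1 − X; n_Q = 1 − X; n_M = X; n_I = 4.67 (inert).
n_T = Σnᵢ = 6.67 − X.
Mole fractions y_i = n_i/n_T; K_p = p_M / (p_N p_Q) with p_i = y_i·P.
Equating to 0.0734 kPa^-1 and solving on 0 < X < 1: X = 0.534.

X = 0.534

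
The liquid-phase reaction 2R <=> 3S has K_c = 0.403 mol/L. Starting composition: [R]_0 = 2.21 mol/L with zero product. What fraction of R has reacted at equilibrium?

X = 0.298

Let X = conversion of R; extent ξ = 2.21X/2 mol/L.
Concentrations: [R] = 2.21 − 2.21X; [S] = 3.31X.
K_c = [S]^3 / ([R]^2).
Setting equal to 0.403 and solving for X on (0,1) gives X = 0.298.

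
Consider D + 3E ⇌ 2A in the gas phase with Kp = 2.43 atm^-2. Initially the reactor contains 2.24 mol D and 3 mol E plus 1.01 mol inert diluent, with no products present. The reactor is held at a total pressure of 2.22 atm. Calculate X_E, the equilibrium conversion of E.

Take 3 mol E as basis and let X be its fractional conversion, so ξ = X.
Species balance: n_D = 2.24 − X; n_E = 3 − 3X; n_A = 2X; n_I = 1.01 (inert).
n_T = Σnᵢ = 6.25 − 2X.
Mole fractions y_i = n_i/n_T; Kp = p_A^2 / (p_D p_E^3) with p_i = y_i·P.
Substituting and setting equal to 2.43 atm^-2 gives a polynomial in X; the root in (0,1) is X = 0.593.

X = 0.593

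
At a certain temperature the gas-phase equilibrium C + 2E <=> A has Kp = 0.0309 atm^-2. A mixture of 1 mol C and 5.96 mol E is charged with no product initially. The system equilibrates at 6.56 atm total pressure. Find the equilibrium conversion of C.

X = 0.480

Take 1 mol C as basis and let X be its fractional conversion, so ξ = X.
Species balance: n_C = 1 − X; n_E = 5.96 − 2X; n_A = X.
n_T = Σnᵢ = 6.96 − 2X.
With p_i = (n_i/n_T)P, Kp = p_A / (p_C p_E^2).
Substituting and setting equal to 0.0309 atm^-2 gives a polynomial in X; the root in (0,1) is X = 0.480.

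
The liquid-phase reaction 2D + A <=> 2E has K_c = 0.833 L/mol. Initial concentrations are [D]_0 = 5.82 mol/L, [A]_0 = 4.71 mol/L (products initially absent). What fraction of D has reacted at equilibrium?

Let X = conversion of D; extent ξ = 5.82X/2 mol/L.
Concentrations: [D] = 5.82 − 5.82X; [A] = 4.71 − 2.91X; [E] = 5.82X.
K_c = [E]^2 / ([D]^2 [A]).
Setting equal to 0.833 and solving for X on (0,1) gives X = 0.610.

X = 0.610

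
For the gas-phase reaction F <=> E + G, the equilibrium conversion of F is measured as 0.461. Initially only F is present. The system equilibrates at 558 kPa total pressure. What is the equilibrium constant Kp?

Kp = 151 kPa

Take 1 mol F as basis and let X be its fractional conversion, so ξ = X.
Mole table: n_F = 1 − X; n_E = X; n_G = X.
n_T = Σnᵢ = 1 + X.
At X = 0.461: n_F = 0.539, n_E = 0.461, n_G = 0.461, n_T = 1.46.
p_i = (n_i/n_T)·P. Kp = p_E p_G / (p_F) = 151 kPa.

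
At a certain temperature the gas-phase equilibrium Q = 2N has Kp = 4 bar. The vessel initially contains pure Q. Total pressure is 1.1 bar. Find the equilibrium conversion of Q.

X = 0.690

Basis: 1 mol Q initially; let X = conversion of Q. Extent ξ = X.
At extent ξ: n_Q = 1 − X; n_N = 2X.
Total moles n_T = 1 + X.
With p_i = (n_i/n_T)P, Kp = p_N^2 / (p_Q).
Setting this equal to 4 bar and taking the physical root (0 < X < 1) gives X = 0.690.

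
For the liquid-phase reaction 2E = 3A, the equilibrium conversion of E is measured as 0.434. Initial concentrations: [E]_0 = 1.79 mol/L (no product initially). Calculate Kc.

Let X = conversion of E.
Concentrations: [E] = 1.79 − 1.79X; [A] = 2.69X.
At X = 0.434: [E] = 1.01, [A] = 1.17.
Kc = [A]^3 / ([E]^2) = 1.54 mol/L.

Kc = 1.54 mol/L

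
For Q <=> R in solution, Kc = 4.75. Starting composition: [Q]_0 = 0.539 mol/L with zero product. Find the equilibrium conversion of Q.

Let X = conversion of Q; extent ξ = 0.539·X mol/L.
Concentrations: [Q] = 0.539 − 0.539X; [R] = 0.539X.
Kc = [R] / ([Q]).
Equating to 4.75: the physical root is X = 0.826.

X = 0.826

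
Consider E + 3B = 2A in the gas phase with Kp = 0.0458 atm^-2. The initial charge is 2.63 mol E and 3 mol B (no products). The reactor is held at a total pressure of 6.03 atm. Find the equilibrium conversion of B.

X = 0.439

Basis: 3 mol B initially; let X = conversion of B. Extent ξ = X.
Mole table: n_E = 2.63 − X; n_B = 3 − 3X; n_A = 2X.
Summing: n_T = 5.63 − 2X.
Mole fractions y_i = n_i/n_T; Kp = p_A^2 / (p_E p_B^3) with p_i = y_i·P.
Substituting and setting equal to 0.0458 atm^-2 gives a polynomial in X; the root in (0,1) is X = 0.439.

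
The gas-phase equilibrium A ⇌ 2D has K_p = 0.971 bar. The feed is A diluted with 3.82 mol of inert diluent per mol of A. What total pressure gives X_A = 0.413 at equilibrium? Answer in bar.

Let X = conversion of A (basis 1 mol A); extent of reaction ξ = X.
Mole table: n_A = 1 − X; n_D = 2X; n_I = 3.82 (inert).
Total moles n_T = 4.82 + X.
K_p = p_D^2 / (p_A) with p_i = (n_i/n_T)·P.
At X = 0.413: the mole-fraction product g(X) = Π y_i^ν_i = 0.2221. Since K_p = g(X)·P^{1}, P = (K_p/g)^(1/1) = (0.971/0.2221)^(1/1) = 4.37 bar.

P = 4.37 bar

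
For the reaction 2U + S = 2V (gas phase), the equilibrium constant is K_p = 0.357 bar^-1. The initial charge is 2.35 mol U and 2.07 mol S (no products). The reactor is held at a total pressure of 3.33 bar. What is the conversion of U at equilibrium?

Let X = conversion of U (basis 2.35 mol U); extent of reaction ξ = 1.18X.
Moles: n_U = 2.35 − 2.35X; n_S = 2.07 − 1.18X; n_V = 2.35X.
Total moles n_T = 4.42 − 1.18X.
With p_i = (n_i/n_T)P, K_p = p_V^2 / (p_U^2 p_S).
This yields a degree-3 equation in X; solving on (0,1), X = 0.409.

X = 0.409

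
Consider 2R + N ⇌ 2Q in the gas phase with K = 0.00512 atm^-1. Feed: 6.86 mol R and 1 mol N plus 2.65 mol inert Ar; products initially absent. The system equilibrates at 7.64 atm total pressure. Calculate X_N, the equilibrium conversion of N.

Let X = conversion of N (basis 1 mol N); extent of reaction ξ = X.
Moles: n_R = 6.86 − 2X; n_N = 1 − X; n_Q = 2X; n_I = 2.65 (inert).
n_T = Σnᵢ = 10.5 − X.
With p_i = (n_i/n_T)P, K = p_Q^2 / (p_R^2 p_N).
This yields a degree-3 equation in X; solving on (0,1), X = 0.181.

X = 0.181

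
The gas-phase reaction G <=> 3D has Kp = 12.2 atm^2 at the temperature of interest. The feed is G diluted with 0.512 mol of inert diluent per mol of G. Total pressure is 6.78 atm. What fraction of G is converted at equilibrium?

X = 0.314

Let X = conversion of G (basis 1 mol G); extent of reaction ξ = X.
Species balance: n_G = 1 − X; n_D = 3X; n_I = 0.512 (inert).
Total moles n_T = 1.51 + 2X.
With p_i = (n_i/n_T)P, Kp = p_D^3 / (p_G).
This yields a degree-3 equation in X; solving on (0,1), X = 0.314.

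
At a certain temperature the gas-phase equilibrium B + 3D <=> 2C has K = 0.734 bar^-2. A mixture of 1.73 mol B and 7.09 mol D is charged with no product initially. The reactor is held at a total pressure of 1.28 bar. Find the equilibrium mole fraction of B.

Let X = conversion of B (basis 1.73 mol B); extent of reaction ξ = 1.73X.
Species balance: n_B = 1.73 − 1.73X; n_D = 7.09 − 5.19X; n_C = 3.46X.
n_T = Σnᵢ = 8.82 − 3.46X.
Mole fractions y_i = n_i/n_T; K = p_C^2 / (p_B p_D^3) with p_i = y_i·P.
Substituting and setting equal to 0.734 bar^-2 gives a polynomial in X; the root in (0,1) is X = 0.445.
Then n_B = 0.959, n_T = 7.28, so y_B = 0.132.

y_B = 0.132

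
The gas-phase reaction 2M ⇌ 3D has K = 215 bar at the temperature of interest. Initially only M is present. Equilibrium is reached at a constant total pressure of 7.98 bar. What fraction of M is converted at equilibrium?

Take 1 mol M as basis and let X be its fractional conversion, so ξ = 0.5X.
Species balance: n_M = 1 − X; n_D = 1.5X.
Summing: n_T = 1 + 0.5X.
y_i = n_i/n_T, p_i = y_i·P. K = p_D^3 / (p_M^2).
Setting this equal to 215 bar and taking the physical root (0 < X < 1) gives X = 0.790.

X = 0.790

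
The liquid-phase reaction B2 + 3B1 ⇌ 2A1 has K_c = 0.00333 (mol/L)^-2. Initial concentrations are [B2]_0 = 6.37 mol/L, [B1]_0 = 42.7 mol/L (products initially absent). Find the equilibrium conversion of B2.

Let X = conversion of B2; extent ξ = 6.37·X mol/L.
Concentrations: [B2] = 6.37 − 6.37X; [B1] = 42.7 − 19.1X; [A1] = 12.7X.
K_c = [A1]^2 / ([B2] [B1]^3).
Solving K_c = 0.00333 for X ∈ (0,1): X = 0.782.

X = 0.782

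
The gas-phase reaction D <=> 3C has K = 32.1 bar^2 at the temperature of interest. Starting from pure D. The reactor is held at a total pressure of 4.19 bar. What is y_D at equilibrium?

y_D = 0.240

Let X = conversion of D (basis 1 mol D); extent of reaction ξ = X.
At extent ξ: n_D = 1 − X; n_C = 3X.
Summing: n_T = 1 + 2X.
With p_i = (n_i/n_T)P, K = p_C^3 / (p_D).
Substituting and setting equal to 32.1 bar^2 gives a polynomial in X; the root in (0,1) is X = 0.513.
Then n_D = 0.487, n_T = 2.03, so y_D = 0.240.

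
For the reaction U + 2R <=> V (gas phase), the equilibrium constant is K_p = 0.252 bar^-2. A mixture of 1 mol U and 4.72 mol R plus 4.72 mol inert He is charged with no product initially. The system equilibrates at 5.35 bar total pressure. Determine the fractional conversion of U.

Let X = conversion of U (basis 1 mol U); extent of reaction ξ = X.
At extent ξ: n_U = 1 − X; n_R = 4.72 − 2X; n_V = X; n_I = 4.72 (inert).
Summing: n_T = 10.4 − 2X.
y_i = n_i/n_T, p_i = y_i·P. K_p = p_V / (p_U p_R^2).
Setting this equal to 0.252 bar^-2 and taking the physical root (0 < X < 1) gives X = 0.524.

X = 0.524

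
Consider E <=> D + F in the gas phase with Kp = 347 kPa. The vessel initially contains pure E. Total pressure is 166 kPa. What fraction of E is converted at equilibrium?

X = 0.822

Basis: 1 mol E initially; let X = conversion of E. Extent ξ = X.
Moles: n_E = 1 − X; n_D = X; n_F = X.
Total moles n_T = 1 + X.
Mole fractions y_i = n_i/n_T; Kp = p_D p_F / (p_E) with p_i = y_i·P.
Equating to 347 kPa and solving on 0 < X < 1: X = 0.822.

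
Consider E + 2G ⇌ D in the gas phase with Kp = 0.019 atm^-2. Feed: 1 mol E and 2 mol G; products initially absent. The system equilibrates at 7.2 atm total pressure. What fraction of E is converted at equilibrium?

X = 0.260

Let X = conversion of E (basis 1 mol E); extent of reaction ξ = X.
At extent ξ: n_E = 1 − X; n_G = 2 − 2X; n_D = X.
n_T = Σnᵢ = 3 − 2X.
With p_i = (n_i/n_T)P, Kp = p_D / (p_E p_G^2).
This yields a degree-3 equation in X; solving on (0,1), X = 0.260.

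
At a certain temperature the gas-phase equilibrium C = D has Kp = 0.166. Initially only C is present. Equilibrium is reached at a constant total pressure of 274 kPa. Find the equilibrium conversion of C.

X = 0.142

Take 1 mol C as basis and let X be its fractional conversion, so ξ = X.
Moles: n_C = 1 − X; n_D = X.
Total moles n_T = 1 (Δν = 0, constant).
Mole fractions y_i = n_i/n_T; Kp = p_D / (p_C) with p_i = y_i·P.
This yields a degree-1 equation in X; solving on (0,1), X = 0.142.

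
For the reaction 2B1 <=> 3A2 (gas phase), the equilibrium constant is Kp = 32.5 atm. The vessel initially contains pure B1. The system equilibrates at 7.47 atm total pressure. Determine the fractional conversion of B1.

X = 0.622

Basis: 1 mol B1 initially; let X = conversion of B1. Extent ξ = 0.5X.
Species balance: n_B1 = 1 − X; n_A2 = 1.5X.
Summing: n_T = 1 + 0.5X.
y_i = n_i/n_T, p_i = y_i·P. Kp = p_A2^3 / (p_B1^2).
This yields a degree-3 equation in X; solving on (0,1), X = 0.622.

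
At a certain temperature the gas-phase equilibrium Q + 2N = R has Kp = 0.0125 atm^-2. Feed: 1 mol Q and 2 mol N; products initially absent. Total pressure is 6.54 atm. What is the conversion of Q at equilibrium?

X = 0.172

Take 1 mol Q as basis and let X be its fractional conversion, so ξ = X.
Species balance: n_Q = 1 − X; n_N = 2 − 2X; n_R = X.
Summing: n_T = 3 − 2X.
Mole fractions y_i = n_i/n_T; Kp = p_R / (p_Q p_N^2) with p_i = y_i·P.
Setting this equal to 0.0125 atm^-2 and taking the physical root (0 < X < 1) gives X = 0.172.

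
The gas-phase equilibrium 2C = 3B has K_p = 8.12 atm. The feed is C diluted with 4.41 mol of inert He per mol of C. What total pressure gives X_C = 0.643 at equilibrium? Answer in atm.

Basis: 1 mol C initially; let X = conversion of C. Extent ξ = 0.5X.
Mole table: n_C = 1 − X; n_B = 1.5X; n_I = 4.41 (inert).
Summing: n_T = 5.41 + 0.5X.
K_p = p_B^3 / (p_C^2) with p_i = (n_i/n_T)·P.
At X = 0.643: the mole-fraction product g(X) = Π y_i^ν_i = 1.228. Since K_p = g(X)·P^{1}, P = (K_p/g)^(1/1) = (8.12/1.228)^(1/1) = 6.61 atm.

P = 6.61 atm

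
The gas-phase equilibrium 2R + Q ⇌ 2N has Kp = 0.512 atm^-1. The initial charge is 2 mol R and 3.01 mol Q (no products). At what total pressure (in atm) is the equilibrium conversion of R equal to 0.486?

Take 2 mol R as basis and let X be its fractional conversion, so ξ = X.
Moles: n_R = 2 − 2X; n_Q = 3.01 − X; n_N = 2X.
n_T = Σnᵢ = 5.01 − X.
Kp = p_N^2 / (p_R^2 p_Q) with p_i = (n_i/n_T)·P.
At X = 0.486: the mole-fraction product g(X) = Π y_i^ν_i = 1.602. Since Kp = g(X)·P^{-1}, P = (g/Kp)^(1/1) = (1.602/0.512)^(1/1) = 3.13 atm.

P = 3.13 atm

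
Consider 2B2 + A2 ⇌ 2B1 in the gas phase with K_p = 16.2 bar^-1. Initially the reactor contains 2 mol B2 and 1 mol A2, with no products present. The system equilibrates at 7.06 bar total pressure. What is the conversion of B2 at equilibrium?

Basis: 2 mol B2 initially; let X = conversion of B2. Extent ξ = X.
At extent ξ: n_B2 = 2 − 2X; n_A2 = 1 − X; n_B1 = 2X.
Summing: n_T = 3 − X.
With p_i = (n_i/n_T)P, K_p = p_B1^2 / (p_B2^2 p_A2).
Setting this equal to 16.2 bar^-1 and taking the physical root (0 < X < 1) gives X = 0.773.

X = 0.773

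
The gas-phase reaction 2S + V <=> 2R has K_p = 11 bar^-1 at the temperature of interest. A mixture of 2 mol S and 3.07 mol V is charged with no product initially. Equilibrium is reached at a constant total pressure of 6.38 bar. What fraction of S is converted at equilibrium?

X = 0.859

Let X = conversion of S (basis 2 mol S); extent of reaction ξ = X.
Species balance: n_S = 2 − 2X; n_V = 3.07 − X; n_R = 2X.
Summing: n_T = 5.07 − X.
With p_i = (n_i/n_T)P, K_p = p_R^2 / (p_S^2 p_V).
This yields a degree-3 equation in X; solving on (0,1), X = 0.859.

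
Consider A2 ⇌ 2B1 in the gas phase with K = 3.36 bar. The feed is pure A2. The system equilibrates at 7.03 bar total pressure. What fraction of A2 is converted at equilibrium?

Let X = conversion of A2 (basis 1 mol A2); extent of reaction ξ = X.
Mole table: n_A2 = 1 − X; n_B1 = 2X.
Total moles n_T = 1 + X.
Mole fractions y_i = n_i/n_T; K = p_B1^2 / (p_A2) with p_i = y_i·P.
Substituting and setting equal to 3.36 bar gives a polynomial in X; the root in (0,1) is X = 0.327.

X = 0.327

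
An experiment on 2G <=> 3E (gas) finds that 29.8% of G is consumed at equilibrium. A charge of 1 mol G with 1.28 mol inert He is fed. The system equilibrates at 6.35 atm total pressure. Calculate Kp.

Take 1 mol G as basis and let X be its fractional conversion, so ξ = 0.5X.
Moles: n_G = 1 − X; n_E = 1.5X; n_I = 1.28 (inert).
Summing: n_T = 2.28 + 0.5X.
At X = 0.298: n_G = 0.702, n_E = 0.447, n_T = 2.43.
p_i = (n_i/n_T)·P. Kp = p_E^3 / (p_G^2) = 0.474 atm.

Kp = 0.474 atm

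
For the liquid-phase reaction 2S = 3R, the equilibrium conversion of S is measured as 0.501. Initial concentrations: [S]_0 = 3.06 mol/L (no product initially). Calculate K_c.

Let X = conversion of S.
Concentrations: [S] = 3.06 − 3.06X; [R] = 4.59X.
At X = 0.501: [S] = 1.53, [R] = 2.3.
K_c = [R]^3 / ([S]^2) = 5.22 mol/L.

K_c = 5.22 mol/L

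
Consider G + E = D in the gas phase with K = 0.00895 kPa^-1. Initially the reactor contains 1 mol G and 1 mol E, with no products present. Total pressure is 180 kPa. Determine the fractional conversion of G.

X = 0.381

Take 1 mol G as basis and let X be its fractional conversion, so ξ = X.
Mole table: n_G = 1 − X; n_E = 1 − X; n_D = X.
n_T = Σnᵢ = 2 − X.
With p_i = (n_i/n_T)P, K = p_D / (p_G p_E).
Setting this equal to 0.00895 kPa^-1 and taking the physical root (0 < X < 1) gives X = 0.381.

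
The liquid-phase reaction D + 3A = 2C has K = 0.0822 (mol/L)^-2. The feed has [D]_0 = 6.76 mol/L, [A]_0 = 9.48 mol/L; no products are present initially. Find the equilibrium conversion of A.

X = 0.635

Let X = conversion of A; extent ξ = 9.48X/3 mol/L.
Concentrations: [D] = 6.76 − 3.16X; [A] = 9.48 − 9.48X; [C] = 6.32X.
K = [C]^2 / ([D] [A]^3).
This equals 0.0822 at X = 0.635 (the root in 0 < X < 1).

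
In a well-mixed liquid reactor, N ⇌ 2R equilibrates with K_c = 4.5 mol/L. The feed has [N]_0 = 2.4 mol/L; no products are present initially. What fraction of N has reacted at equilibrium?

X = 0.489

Let X = conversion of N; extent ξ = 2.4·X mol/L.
Concentrations: [N] = 2.4 − 2.4X; [R] = 4.8X.
K_c = [R]^2 / ([N]).
Setting equal to 4.5 and solving for X on (0,1) gives X = 0.489.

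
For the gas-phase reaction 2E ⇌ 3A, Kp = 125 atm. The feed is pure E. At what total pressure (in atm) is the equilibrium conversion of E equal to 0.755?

Take 1 mol E as basis and let X be its fractional conversion, so ξ = 0.5X.
Species balance: n_E = 1 − X; n_A = 1.5X.
n_T = Σnᵢ = 1 + 0.5X.
Kp = p_A^3 / (p_E^2) with p_i = (n_i/n_T)·P.
At X = 0.755: the mole-fraction product g(X) = Π y_i^ν_i = 17.57. Since Kp = g(X)·P^{1}, P = (Kp/g)^(1/1) = (125/17.57)^(1/1) = 7.12 atm.

P = 7.12 atm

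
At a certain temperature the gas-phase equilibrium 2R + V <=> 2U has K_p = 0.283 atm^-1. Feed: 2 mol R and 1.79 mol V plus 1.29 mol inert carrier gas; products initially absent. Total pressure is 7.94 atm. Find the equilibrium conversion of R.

Basis: 2 mol R initially; let X = conversion of R. Extent ξ = X.
Moles: n_R = 2 − 2X; n_V = 1.79 − X; n_U = 2X; n_I = 1.29 (inert).
n_T = Σnᵢ = 5.08 − X.
Mole fractions y_i = n_i/n_T; K_p = p_U^2 / (p_R^2 p_V) with p_i = y_i·P.
Equating to 0.283 atm^-1 and solving on 0 < X < 1: X = 0.447.

X = 0.447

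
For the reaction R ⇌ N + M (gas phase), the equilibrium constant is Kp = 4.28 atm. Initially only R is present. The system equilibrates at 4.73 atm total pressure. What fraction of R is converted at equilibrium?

Let X = conversion of R (basis 1 mol R); extent of reaction ξ = X.
Species balance: n_R = 1 − X; n_N = X; n_M = X.
Total moles n_T = 1 + X.
y_i = n_i/n_T, p_i = y_i·P. Kp = p_N p_M / (p_R).
Equating to 4.28 atm and solving on 0 < X < 1: X = 0.689.

X = 0.689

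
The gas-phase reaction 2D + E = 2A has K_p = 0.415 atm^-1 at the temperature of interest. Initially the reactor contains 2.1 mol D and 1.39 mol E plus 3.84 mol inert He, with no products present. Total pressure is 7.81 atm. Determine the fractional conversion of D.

X = 0.403

Take 2.1 mol D as basis and let X be its fractional conversion, so ξ = 1.05X.
Mole table: n_D = 2.1 − 2.1X; n_E = 1.39 − 1.05X; n_A = 2.1X; n_I = 3.84 (inert).
Summing: n_T = 7.33 − 1.05X.
Mole fractions y_i = n_i/n_T; K_p = p_A^2 / (p_D^2 p_E) with p_i = y_i·P.
Substituting and setting equal to 0.415 atm^-1 gives a polynomial in X; the root in (0,1) is X = 0.403.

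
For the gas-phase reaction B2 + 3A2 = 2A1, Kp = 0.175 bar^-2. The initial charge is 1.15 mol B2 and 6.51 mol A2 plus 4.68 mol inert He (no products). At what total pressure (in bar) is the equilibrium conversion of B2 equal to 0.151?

P = 0.687 bar

Let X = conversion of B2 (basis 1.15 mol B2); extent of reaction ξ = 1.15X.
At extent ξ: n_B2 = 1.15 − 1.15X; n_A2 = 6.51 − 3.45X; n_A1 = 2.3X; n_I = 4.68 (inert).
Summing: n_T = 12.3 − 2.3X.
Kp = p_A1^2 / (p_B2 p_A2^3) with p_i = (n_i/n_T)·P.
At X = 0.151: the mole-fraction product g(X) = Π y_i^ν_i = 0.08271. Since Kp = g(X)·P^{-2}, P = (g/Kp)^(1/2) = (0.08271/0.175)^(1/2) = 0.687 bar.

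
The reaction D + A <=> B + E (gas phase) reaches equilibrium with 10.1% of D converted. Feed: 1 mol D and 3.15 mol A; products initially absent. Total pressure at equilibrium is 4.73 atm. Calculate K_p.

K_p = 0.00372

Take 1 mol D as basis and let X be its fractional conversion, so ξ = X.
Mole table: n_D = 1 − X; n_A = 3.15 − X; n_B = X; n_E = X.
n_T stays at 4.15 (no change in mole number).
At X = 0.101: n_D = 0.899, n_A = 3.05, n_B = 0.101, n_E = 0.101, n_T = 4.15.
p_i = (n_i/n_T)·P. K_p = p_B p_E / (p_D p_A) = 0.00372.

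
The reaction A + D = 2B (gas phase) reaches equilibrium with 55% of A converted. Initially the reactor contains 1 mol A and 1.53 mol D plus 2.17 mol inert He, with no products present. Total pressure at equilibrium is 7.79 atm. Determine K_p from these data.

K_p = 2.74

Basis: 1 mol A initially; let X = conversion of A. Extent ξ = X.
At extent ξ: n_A = 1 − X; n_D = 1.53 − X; n_B = 2X; n_I = 2.17 (inert).
Since Δν = 0, n_T = 4.7 throughout.
At X = 0.55: n_A = 0.45, n_D = 0.98, n_B = 1.1, n_T = 4.7.
p_i = (n_i/n_T)·P. K_p = p_B^2 / (p_A p_D) = 2.74.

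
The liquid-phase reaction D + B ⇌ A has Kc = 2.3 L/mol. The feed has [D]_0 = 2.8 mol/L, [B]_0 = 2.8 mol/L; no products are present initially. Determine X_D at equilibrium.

X = 0.676

Let X = conversion of D; extent ξ = 2.8·X mol/L.
Concentrations: [D] = 2.8 − 2.8X; [B] = 2.8 − 2.8X; [A] = 2.8X.
Kc = [A] / ([D] [B]).
Setting equal to 2.3 and solving for X on (0,1) gives X = 0.676.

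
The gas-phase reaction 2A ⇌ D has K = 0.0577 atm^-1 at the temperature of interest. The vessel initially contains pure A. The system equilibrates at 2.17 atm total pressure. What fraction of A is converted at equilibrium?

X = 0.184

Basis: 1 mol A initially; let X = conversion of A. Extent ξ = 0.5X.
Mole table: n_A = 1 − X; n_D = 0.5X.
Total moles n_T = 1 − 0.5X.
y_i = n_i/n_T, p_i = y_i·P. K = p_D / (p_A^2).
This yields a degree-2 equation in X; solving on (0,1), X = 0.184.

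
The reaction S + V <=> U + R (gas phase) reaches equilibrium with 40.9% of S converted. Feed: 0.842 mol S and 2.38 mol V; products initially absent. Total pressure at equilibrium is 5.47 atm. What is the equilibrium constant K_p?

Basis: 0.842 mol S initially; let X = conversion of S. Extent ξ = 0.842X.
Moles: n_S = 0.842 − 0.842X; n_V = 2.38 − 0.842X; n_U = 0.842X; n_R = 0.842X.
Total moles n_T = 3.22 (Δν = 0, constant).
At X = 0.409: n_S = 0.498, n_V = 2.04, n_U = 0.344, n_R = 0.344, n_T = 3.22.
p_i = (n_i/n_T)·P. K_p = p_U p_R / (p_S p_V) = 0.117.

K_p = 0.117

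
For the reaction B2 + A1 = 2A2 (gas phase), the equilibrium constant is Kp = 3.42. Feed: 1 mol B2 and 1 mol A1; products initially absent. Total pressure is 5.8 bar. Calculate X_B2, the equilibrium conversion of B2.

X = 0.480

Basis: 1 mol B2 initially; let X = conversion of B2. Extent ξ = X.
Mole table: n_B2 = 1 − X; n_A1 = 1 − X; n_A2 = 2X.
Since Δν = 0, n_T = 2 throughout.
y_i = n_i/n_T, p_i = y_i·P. Kp = p_A2^2 / (p_B2 p_A1).
This yields a degree-2 equation in X; solving on (0,1), X = 0.480.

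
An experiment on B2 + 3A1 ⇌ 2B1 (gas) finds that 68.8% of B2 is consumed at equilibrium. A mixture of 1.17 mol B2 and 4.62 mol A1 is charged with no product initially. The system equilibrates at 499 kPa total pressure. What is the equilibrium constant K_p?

Take 1.17 mol B2 as basis and let X be its fractional conversion, so ξ = 1.17X.
Mole table: n_B2 = 1.17 − 1.17X; n_A1 = 4.62 − 3.51X; n_B1 = 2.34X.
n_T = Σnᵢ = 5.79 − 2.34X.
At X = 0.688: n_B2 = 0.365, n_A1 = 2.21, n_B1 = 1.61, n_T = 4.18.
p_i = (n_i/n_T)·P. K_p = p_B1^2 / (p_B2 p_A1^3) = 4.65e-05 kPa^-2.

K_p = 4.65e-05 kPa^-2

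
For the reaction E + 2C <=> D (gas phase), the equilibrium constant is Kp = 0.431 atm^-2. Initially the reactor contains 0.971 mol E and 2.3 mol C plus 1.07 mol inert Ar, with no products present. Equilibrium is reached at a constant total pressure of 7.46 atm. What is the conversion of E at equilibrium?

X = 0.703

Basis: 0.971 mol E initially; let X = conversion of E. Extent ξ = 0.971X.
At extent ξ: n_E = 0.971 − 0.971X; n_C = 2.3 − 1.94X; n_D = 0.971X; n_I = 1.07 (inert).
n_T = Σnᵢ = 4.34 − 1.94X.
Mole fractions y_i = n_i/n_T; Kp = p_D / (p_E p_C^2) with p_i = y_i·P.
Setting this equal to 0.431 atm^-2 and taking the physical root (0 < X < 1) gives X = 0.703.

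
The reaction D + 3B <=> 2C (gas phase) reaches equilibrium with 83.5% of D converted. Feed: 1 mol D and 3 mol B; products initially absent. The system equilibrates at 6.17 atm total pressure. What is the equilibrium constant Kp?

Kp = 19.9 atm^-2

Basis: 1 mol D initially; let X = conversion of D. Extent ξ = X.
Moles: n_D = 1 − X; n_B = 3 − 3X; n_C = 2X.
Summing: n_T = 4 − 2X.
At X = 0.835: n_D = 0.165, n_B = 0.495, n_C = 1.67, n_T = 2.33.
p_i = (n_i/n_T)·P. Kp = p_C^2 / (p_D p_B^3) = 19.9 atm^-2.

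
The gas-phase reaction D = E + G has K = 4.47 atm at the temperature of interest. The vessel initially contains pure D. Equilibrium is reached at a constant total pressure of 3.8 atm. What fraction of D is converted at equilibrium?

Let X = conversion of D (basis 1 mol D); extent of reaction ξ = X.
Mole table: n_D = 1 − X; n_E = X; n_G = X.
n_T = Σnᵢ = 1 + X.
Mole fractions y_i = n_i/n_T; K = p_E p_G / (p_D) with p_i = y_i·P.
This yields a degree-2 equation in X; solving on (0,1), X = 0.735.

X = 0.735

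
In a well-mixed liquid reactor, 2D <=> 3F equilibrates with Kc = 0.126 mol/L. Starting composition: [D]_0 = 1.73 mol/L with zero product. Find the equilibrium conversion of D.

Let X = conversion of D; extent ξ = 1.73X/2 mol/L.
Concentrations: [D] = 1.73 − 1.73X; [F] = 2.59X.
Kc = [F]^3 / ([D]^2).
Setting equal to 0.126 and solving for X on (0,1) gives X = 0.233.

X = 0.233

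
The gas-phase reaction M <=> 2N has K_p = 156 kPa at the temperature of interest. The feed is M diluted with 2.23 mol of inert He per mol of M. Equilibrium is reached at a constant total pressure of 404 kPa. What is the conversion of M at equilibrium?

Basis: 1 mol M initially; let X = conversion of M. Extent ξ = X.
Species balance: n_M = 1 − X; n_N = 2X; n_I = 2.23 (inert).
Summing: n_T = 3.23 + X.
y_i = n_i/n_T, p_i = y_i·P. K_p = p_N^2 / (p_M).
Setting this equal to 156 kPa and taking the physical root (0 < X < 1) gives X = 0.444.

X = 0.444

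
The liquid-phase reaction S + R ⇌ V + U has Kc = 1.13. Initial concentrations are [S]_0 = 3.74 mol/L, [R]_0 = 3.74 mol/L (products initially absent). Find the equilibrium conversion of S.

X = 0.515

Let X = conversion of S; extent ξ = 3.74·X mol/L.
Concentrations: [S] = 3.74 − 3.74X; [R] = 3.74 − 3.74X; [V] = 3.74X; [U] = 3.74X.
Kc = [V] [U] / ([S] [R]).
Setting equal to 1.13 and solving for X on (0,1) gives X = 0.515.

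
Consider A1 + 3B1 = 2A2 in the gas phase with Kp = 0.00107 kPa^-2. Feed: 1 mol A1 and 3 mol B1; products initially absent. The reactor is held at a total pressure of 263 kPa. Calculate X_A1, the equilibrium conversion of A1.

Take 1 mol A1 as basis and let X be its fractional conversion, so ξ = X.
Moles: n_A1 = 1 − X; n_B1 = 3 − 3X; n_A2 = 2X.
n_T = Σnᵢ = 4 − 2X.
Mole fractions y_i = n_i/n_T; Kp = p_A2^2 / (p_A1 p_B1^3) with p_i = y_i·P.
Substituting and setting equal to 0.00107 kPa^-2 gives a polynomial in X; the root in (0,1) is X = 0.713.

X = 0.713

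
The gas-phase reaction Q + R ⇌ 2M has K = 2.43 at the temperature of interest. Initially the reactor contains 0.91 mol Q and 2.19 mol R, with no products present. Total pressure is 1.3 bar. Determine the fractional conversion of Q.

Basis: 0.91 mol Q initially; let X = conversion of Q. Extent ξ = 0.91X.
Moles: n_Q = 0.91 − 0.91X; n_R = 2.19 − 0.91X; n_M = 1.82X.
n_T stays at 3.1 (no change in mole number).
y_i = n_i/n_T, p_i = y_i·P. K = p_M^2 / (p_Q p_R).
This yields a degree-2 equation in X; solving on (0,1), X = 0.631.

X = 0.631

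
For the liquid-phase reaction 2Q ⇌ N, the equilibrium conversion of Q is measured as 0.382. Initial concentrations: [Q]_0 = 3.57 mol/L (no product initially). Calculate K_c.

Let X = conversion of Q.
Concentrations: [Q] = 3.57 − 3.57X; [N] = 1.78X.
At X = 0.382: [Q] = 2.21, [N] = 0.682.
K_c = [N] / ([Q]^2) = 0.14 L/mol.

K_c = 0.14 L/mol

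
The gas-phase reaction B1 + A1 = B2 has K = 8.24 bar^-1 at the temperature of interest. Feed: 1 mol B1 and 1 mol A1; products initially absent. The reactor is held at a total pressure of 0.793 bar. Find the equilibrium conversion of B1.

Let X = conversion of B1 (basis 1 mol B1); extent of reaction ξ = X.
Species balance: n_B1 = 1 − X; n_A1 = 1 − X; n_B2 = X.
Summing: n_T = 2 − X.
With p_i = (n_i/n_T)P, K = p_B2 / (p_B1 p_A1).
Setting this equal to 8.24 bar^-1 and taking the physical root (0 < X < 1) gives X = 0.636.

X = 0.636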